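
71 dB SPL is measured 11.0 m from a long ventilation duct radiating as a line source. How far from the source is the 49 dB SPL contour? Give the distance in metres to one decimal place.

1743.4 m

The 22.0 dB drop corresponds to a distance ratio of 10^(22.0/10) for a line source.
r₂ = 11.0·10^((71−49)/10) = 11.0·10^(22.0/10) = 1743.38 m.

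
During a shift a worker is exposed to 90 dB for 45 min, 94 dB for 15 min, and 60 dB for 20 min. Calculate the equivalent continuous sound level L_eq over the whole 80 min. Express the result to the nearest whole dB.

90 dB

Weight each interval's intensity by its duration and average over T = 80 min:
Σ tᵢ·10^(Lᵢ/10) = 45·10^(90/10) + 15·10^(94/10) + 20·10^(60/10) = 8.270e+10.
L_eq = 10·log₁₀(8.270e+10/80) = 90.14 dB.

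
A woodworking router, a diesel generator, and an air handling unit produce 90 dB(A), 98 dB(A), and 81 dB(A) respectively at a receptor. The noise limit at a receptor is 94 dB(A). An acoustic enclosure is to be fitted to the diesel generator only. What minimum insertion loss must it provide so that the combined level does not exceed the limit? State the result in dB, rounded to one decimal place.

Everything except the diesel generator sums to 10^(90/10) + 10^(81/10) = 1.126e+09 in linear terms, 90.51 dB(A).
The limit corresponds to 10^(94/10) = 2.512e+09; subtracting the fixed part leaves 1.386e+09 for the diesel generator, i.e. 91.42 dB(A).
So the diesel generator must be reduced from 98 to 91.42 dB(A): IL = 6.58 dB.

6.6 dB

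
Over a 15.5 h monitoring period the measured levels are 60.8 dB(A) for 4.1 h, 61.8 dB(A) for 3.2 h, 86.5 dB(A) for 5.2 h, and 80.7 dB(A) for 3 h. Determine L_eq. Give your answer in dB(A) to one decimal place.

82.4 dB(A)

Weight each interval's intensity by its duration and average over T = 15.5 h:
Σ tᵢ·10^(Lᵢ/10) = 4.1·10^(60.8/10) + 3.2·10^(61.8/10) + 5.2·10^(86.5/10) + 3·10^(80.7/10) = 2.685e+09.
L_eq = 10·log₁₀(2.685e+09/15.5) = 82.39 dB(A).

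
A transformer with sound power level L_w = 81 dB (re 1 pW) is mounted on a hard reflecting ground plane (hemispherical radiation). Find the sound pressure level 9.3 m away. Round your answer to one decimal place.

53.6 dB

L_p = L_w − 10·log₁₀(2π·r²) with r = 9.3 m.
2π·r² = 543.4 m², 10·log₁₀ of that is 27.351 dB.
L_p = 81 − 27.351 = 53.65 dB.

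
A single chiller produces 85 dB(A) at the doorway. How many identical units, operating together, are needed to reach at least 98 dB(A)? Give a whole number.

N identical sources give L₁ + 10·log₁₀ N, so require 10·log₁₀ N ≥ 98 − 85 = 13.0 dB.
N ≥ 10^(13.0/10) = 19.953, so N = 20.

20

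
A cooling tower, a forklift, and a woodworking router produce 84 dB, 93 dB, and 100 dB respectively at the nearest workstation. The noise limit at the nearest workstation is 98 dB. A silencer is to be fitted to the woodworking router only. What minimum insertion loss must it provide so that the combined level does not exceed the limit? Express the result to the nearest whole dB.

4 dB

Fixed contribution from the other sources: Σ 10^(L/10) = 10^(84/10) + 10^(93/10) = 2.246e+09 (93.51 dB).
The limit corresponds to 10^(98/10) = 6.310e+09; subtracting the fixed part leaves 4.063e+09 for the woodworking router, i.e. 96.09 dB.
Required insertion loss = 100 − 96.09 = 3.91 dB.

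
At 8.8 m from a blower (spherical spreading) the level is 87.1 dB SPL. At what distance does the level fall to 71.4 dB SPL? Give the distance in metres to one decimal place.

53.6 m

The 15.7 dB drop corresponds to a distance ratio of 10^(15.7/20) for a point source.
r₂ = 8.8·10^((87.1−71.4)/20) = 8.8·10^(15.7/20) = 53.64 m.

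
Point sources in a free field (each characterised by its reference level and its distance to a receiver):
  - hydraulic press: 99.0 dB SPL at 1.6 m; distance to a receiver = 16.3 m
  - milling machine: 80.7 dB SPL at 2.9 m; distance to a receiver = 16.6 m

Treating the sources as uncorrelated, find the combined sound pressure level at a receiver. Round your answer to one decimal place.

Propagate each source to the receiver with L = L_ref − 20·log₁₀(r/r_ref), then add intensities.
hydraulic press: 99.0 − 20·log₁₀(16.3/1.6) = 99.0 − 20.16 = 78.84 dB SPL.
milling machine: 80.7 − 20·log₁₀(16.6/2.9) = 80.7 − 15.15 = 65.55 dB SPL.
Σ 10^(L/10) = 8.012e+07 → L_total = 10·log₁₀(8.012e+07) = 79.04 dB SPL.

79.0 dB SPL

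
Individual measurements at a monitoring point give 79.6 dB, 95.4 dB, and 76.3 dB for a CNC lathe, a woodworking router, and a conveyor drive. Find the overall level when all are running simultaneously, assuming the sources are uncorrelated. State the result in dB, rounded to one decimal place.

For uncorrelated sources the intensities add, so convert each level to linear form, sum, and take 10·log₁₀ of the total.
Σ 10^(L/10) = 10^(79.6/10) + 10^(95.4/10) + 10^(76.3/10) = 3.601e+09.
L_total = 10·log₁₀(3.601e+09) = 95.56 dB.

95.6 dB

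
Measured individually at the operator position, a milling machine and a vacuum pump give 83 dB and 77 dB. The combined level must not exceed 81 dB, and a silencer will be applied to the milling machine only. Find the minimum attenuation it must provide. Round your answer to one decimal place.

4.2 dB

The untreated sources together contribute 10^(77/10) = 5.012e+07, i.e. 77.00 dB.
To meet 81 dB overall, the treated milling machine may contribute at most 10^(81/10) − 5.012e+07 = 7.577e+07, i.e. 78.80 dB.
Required insertion loss = 83 − 78.80 = 4.20 dB.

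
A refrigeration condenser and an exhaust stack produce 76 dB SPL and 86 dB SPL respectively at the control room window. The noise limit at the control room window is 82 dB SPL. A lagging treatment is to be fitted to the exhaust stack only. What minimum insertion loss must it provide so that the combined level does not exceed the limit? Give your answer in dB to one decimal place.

The untreated sources together contribute 10^(76/10) = 3.981e+07, i.e. 76.00 dB SPL.
To meet 82 dB SPL overall, the treated exhaust stack may contribute at most 10^(82/10) − 3.981e+07 = 1.187e+08, i.e. 80.74 dB SPL.
So the exhaust stack must be reduced from 86 to 80.74 dB SPL: IL = 5.26 dB.

5.3 dB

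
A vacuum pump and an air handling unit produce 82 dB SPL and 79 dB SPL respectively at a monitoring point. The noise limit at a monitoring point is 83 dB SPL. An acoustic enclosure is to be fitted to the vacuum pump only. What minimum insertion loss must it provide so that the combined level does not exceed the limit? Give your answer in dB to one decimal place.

Fixed contribution from the other source: Σ 10^(L/10) = 10^(79/10) = 7.943e+07 (79.00 dB SPL).
The limit corresponds to 10^(83/10) = 1.995e+08; subtracting the fixed part leaves 1.201e+08 for the vacuum pump, i.e. 80.80 dB SPL.
Required insertion loss = 82 − 80.80 = 1.20 dB.

1.2 dB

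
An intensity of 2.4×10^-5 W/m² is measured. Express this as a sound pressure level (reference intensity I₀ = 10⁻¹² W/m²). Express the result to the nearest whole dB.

74 dB

L = 10·log₁₀(I/I₀) = 10·log₁₀(2.4×10^-5/10⁻¹²) = 10·log₁₀(2.4×10^7).
L = 10·(0.3802 + 7) = 73.80 dB.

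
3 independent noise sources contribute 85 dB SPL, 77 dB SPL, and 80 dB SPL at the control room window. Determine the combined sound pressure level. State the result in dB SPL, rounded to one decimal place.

86.7 dB SPL

For uncorrelated sources the intensities add, so convert each level to linear form, sum, and take 10·log₁₀ of the total.
Σ 10^(L/10) = 10^(85/10) + 10^(77/10) + 10^(80/10) = 4.663e+08.
L_total = 10·log₁₀(4.663e+08) = 86.69 dB SPL.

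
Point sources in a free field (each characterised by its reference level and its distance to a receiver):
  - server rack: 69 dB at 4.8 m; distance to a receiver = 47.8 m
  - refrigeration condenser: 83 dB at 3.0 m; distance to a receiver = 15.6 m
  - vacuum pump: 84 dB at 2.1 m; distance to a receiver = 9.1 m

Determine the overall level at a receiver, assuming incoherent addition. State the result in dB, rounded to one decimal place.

Propagate each source to the receiver with L = L_ref − 20·log₁₀(r/r_ref), then add intensities.
server rack: 69 − 20·log₁₀(47.8/4.8) = 69 − 19.96 = 49.04 dB.
refrigeration condenser: 83 − 20·log₁₀(15.6/3.0) = 83 − 14.32 = 68.68 dB.
vacuum pump: 84 − 20·log₁₀(9.1/2.1) = 84 − 12.74 = 71.26 dB.
Σ 10^(L/10) = 2.084e+07 → L_total = 10·log₁₀(2.084e+07) = 73.19 dB.

73.2 dB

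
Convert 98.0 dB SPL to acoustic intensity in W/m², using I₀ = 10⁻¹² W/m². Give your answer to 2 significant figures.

I = I₀·10^(L/10) = 10⁻¹² × 10^(98.0/10) = 10^(-2.200).

0.0063 W/m²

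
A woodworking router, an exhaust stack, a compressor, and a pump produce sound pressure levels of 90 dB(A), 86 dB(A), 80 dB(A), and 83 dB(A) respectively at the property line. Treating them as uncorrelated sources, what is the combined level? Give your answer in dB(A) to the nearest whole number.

92 dB(A)

Incoherent sources combine by intensity addition: L_total = 10·log₁₀(Σ 10^(L_i/10)).
Σ 10^(L/10) = 10^(90/10) + 10^(86/10) + 10^(80/10) + 10^(83/10) = 1.698e+09.
L_total = 10·log₁₀(1.698e+09) = 92.30 dB(A).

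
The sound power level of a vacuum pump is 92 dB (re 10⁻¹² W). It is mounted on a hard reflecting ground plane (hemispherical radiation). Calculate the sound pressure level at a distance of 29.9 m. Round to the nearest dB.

55 dB

L_p = L_w − 10·log₁₀(2π·r²) with r = 29.9 m.
2π·r² = 5617 m², 10·log₁₀ of that is 37.495 dB.
L_p = 92 − 37.495 = 54.50 dB.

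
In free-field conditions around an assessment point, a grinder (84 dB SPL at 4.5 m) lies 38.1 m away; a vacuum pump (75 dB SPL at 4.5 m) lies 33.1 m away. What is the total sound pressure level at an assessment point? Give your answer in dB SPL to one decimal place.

Propagate each source to the receiver with L = L_ref − 20·log₁₀(r/r_ref), then add intensities.
grinder: 84 − 20·log₁₀(38.1/4.5) = 84 − 18.55 = 65.45 dB SPL.
vacuum pump: 75 − 20·log₁₀(33.1/4.5) = 75 − 17.33 = 57.67 dB SPL.
Σ 10^(L/10) = 4.089e+06 → L_total = 10·log₁₀(4.089e+06) = 66.12 dB SPL.

66.1 dB SPL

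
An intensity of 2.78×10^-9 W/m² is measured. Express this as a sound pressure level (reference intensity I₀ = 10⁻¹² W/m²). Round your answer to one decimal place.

I/I₀ = 2.78×10^-9/10⁻¹² = 2.78×10^3, and L = 10·log₁₀(I/I₀).
L = 10·(0.4440 + 3) = 34.44 dB.

34.4 dB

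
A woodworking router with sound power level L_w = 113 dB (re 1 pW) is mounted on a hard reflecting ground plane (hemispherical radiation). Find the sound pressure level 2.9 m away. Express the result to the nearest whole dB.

Free-field hemispherical radiation: L_p = L_w − 10·log₁₀(2π·r²), r = 2.9 m.
2π·r² = 52.84 m², 10·log₁₀ of that is 17.230 dB.
L_p = 113 − 17.230 = 95.77 dB.

96 dB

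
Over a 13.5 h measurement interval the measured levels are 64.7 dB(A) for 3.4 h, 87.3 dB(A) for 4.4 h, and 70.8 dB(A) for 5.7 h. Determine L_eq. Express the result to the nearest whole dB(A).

83 dB(A)

The energy average is taken in the linear domain: L_eq = 10·log₁₀[(Σ tᵢ·10^(Lᵢ/10))/T], T = 13.5 h.
Σ tᵢ·10^(Lᵢ/10) = 3.4·10^(64.7/10) + 4.4·10^(87.3/10) + 5.7·10^(70.8/10) = 2.442e+09.
L_eq = 10·log₁₀(2.442e+09/13.5) = 82.57 dB(A).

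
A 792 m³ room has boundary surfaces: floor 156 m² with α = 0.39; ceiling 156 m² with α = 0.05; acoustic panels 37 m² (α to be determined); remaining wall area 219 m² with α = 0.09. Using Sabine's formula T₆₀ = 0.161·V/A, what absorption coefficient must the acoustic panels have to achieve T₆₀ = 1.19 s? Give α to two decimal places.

0.51

A = 0.161·V/T₆₀ = 0.161·792/1.19 = 107.15 m² sabins.
Absorption from the other surfaces = 156·0.39 + 156·0.05 + 219·0.09 = 88.35 m², so the acoustic panels must supply 18.80 m² over 37 m².
α = 18.80/37 = 0.508.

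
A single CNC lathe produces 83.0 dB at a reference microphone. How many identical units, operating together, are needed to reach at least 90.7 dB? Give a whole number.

The shortfall is 90.7 − 83.0 = 7.7 dB, and N units add 10·log₁₀ N, so need 10·log₁₀ N ≥ 7.7.
N ≥ 10^(7.7/10) = 5.888, so N = 6.

6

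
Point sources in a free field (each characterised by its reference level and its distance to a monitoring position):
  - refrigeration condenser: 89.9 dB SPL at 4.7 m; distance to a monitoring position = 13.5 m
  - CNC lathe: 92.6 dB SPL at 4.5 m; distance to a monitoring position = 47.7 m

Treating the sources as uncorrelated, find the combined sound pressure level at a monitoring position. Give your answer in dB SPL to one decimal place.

Propagate each source to the receiver with L = L_ref − 20·log₁₀(r/r_ref), then add intensities.
refrigeration condenser: 89.9 − 20·log₁₀(13.5/4.7) = 89.9 − 9.16 = 80.74 dB SPL.
CNC lathe: 92.6 − 20·log₁₀(47.7/4.5) = 92.6 − 20.51 = 72.09 dB SPL.
Σ 10^(L/10) = 1.346e+08 → L_total = 10·log₁₀(1.346e+08) = 81.29 dB SPL.

81.3 dB SPL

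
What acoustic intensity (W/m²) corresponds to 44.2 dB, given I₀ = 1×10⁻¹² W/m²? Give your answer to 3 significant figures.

I/I₀ = 10^(44.2/10) = 2.63e+04, so I = 2.63e+04 × 10⁻¹² W/m².

2.63e-08 W/m²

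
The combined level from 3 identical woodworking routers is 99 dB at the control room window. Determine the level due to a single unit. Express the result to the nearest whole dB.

3 equal contributions raise the level by 10·log₁₀ 3 = 4.771 dB, so each unit alone gives 99 − 4.771.

94 dB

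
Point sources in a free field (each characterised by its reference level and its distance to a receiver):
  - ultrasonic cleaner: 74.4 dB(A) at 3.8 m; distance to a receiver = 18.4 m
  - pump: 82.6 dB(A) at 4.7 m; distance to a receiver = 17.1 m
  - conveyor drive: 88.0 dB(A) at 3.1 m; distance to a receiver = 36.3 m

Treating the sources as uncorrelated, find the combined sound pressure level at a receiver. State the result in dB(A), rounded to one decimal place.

72.9 dB(A)

Apply inverse-square spreading to bring every level to the receiver, then sum 10^(L/10).
ultrasonic cleaner: 74.4 − 20·log₁₀(18.4/3.8) = 74.4 − 13.70 = 60.70 dB(A).
pump: 82.6 − 20·log₁₀(17.1/4.7) = 82.6 − 11.22 = 71.38 dB(A).
conveyor drive: 88.0 − 20·log₁₀(36.3/3.1) = 88.0 − 21.37 = 66.63 dB(A).
Σ 10^(L/10) = 1.952e+07 → L_total = 10·log₁₀(1.952e+07) = 72.91 dB(A).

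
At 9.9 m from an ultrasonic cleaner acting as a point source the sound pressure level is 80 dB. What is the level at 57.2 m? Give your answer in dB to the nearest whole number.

For a point source, L₂ = L₁ − 20·log₁₀(r₂/r₁).
L₂ = 80 − 20·log₁₀(57.2/9.9) = 80 − 15.235 = 64.76 dB.

65 dB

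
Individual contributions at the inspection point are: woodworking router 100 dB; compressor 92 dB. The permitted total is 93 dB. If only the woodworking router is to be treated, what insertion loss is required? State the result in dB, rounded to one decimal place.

13.9 dB

The untreated sources together contribute 10^(92/10) = 1.585e+09, i.e. 92.00 dB.
The limit corresponds to 10^(93/10) = 1.995e+09; subtracting the fixed part leaves 4.104e+08 for the woodworking router, i.e. 86.13 dB.
So the woodworking router must be reduced from 100 to 86.13 dB: IL = 13.87 dB.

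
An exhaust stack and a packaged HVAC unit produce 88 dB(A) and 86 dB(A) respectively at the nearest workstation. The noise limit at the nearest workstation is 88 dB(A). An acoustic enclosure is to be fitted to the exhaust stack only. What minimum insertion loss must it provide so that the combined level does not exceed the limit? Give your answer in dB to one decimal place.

4.3 dB

Fixed contribution from the other source: Σ 10^(L/10) = 10^(86/10) = 3.981e+08 (86.00 dB(A)).
To meet 88 dB(A) overall, the treated exhaust stack may contribute at most 10^(88/10) − 3.981e+08 = 2.329e+08, i.e. 83.67 dB(A).
Required insertion loss = 88 − 83.67 = 4.33 dB.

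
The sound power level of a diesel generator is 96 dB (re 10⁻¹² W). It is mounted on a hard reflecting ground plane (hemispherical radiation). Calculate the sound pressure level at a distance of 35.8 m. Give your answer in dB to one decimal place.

56.9 dB

L_p = L_w − 10·log₁₀(2π·r²) with r = 35.8 m.
2π·r² = 8053 m², 10·log₁₀ of that is 39.059 dB.
L_p = 96 − 39.059 = 56.94 dB.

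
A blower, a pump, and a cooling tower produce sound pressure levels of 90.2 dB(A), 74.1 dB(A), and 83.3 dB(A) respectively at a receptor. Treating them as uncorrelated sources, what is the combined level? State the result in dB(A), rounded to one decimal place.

91.1 dB(A)

For uncorrelated sources the intensities add, so convert each level to linear form, sum, and take 10·log₁₀ of the total.
Σ 10^(L/10) = 10^(90.2/10) + 10^(74.1/10) + 10^(83.3/10) = 1.287e+09.
L_total = 10·log₁₀(1.287e+09) = 91.09 dB(A).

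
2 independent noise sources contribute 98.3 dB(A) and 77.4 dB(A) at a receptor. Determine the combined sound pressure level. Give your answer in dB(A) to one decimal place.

98.3 dB(A)

For uncorrelated sources the intensities add, so convert each level to linear form, sum, and take 10·log₁₀ of the total.
Σ 10^(L/10) = 10^(98.3/10) + 10^(77.4/10) = 6.816e+09.
L_total = 10·log₁₀(6.816e+09) = 98.34 dB(A).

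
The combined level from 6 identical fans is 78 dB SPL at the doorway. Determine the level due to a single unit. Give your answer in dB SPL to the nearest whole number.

70 dB SPL

For N identical incoherent sources L_total = L₁ + 10·log₁₀ N, so L₁ = 78 − 10·log₁₀(6) = 78 − 7.782.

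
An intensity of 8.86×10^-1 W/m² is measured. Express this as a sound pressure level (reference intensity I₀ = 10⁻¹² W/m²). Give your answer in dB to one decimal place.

I/I₀ = 8.86×10^-1/10⁻¹² = 8.86×10^11, and L = 10·log₁₀(I/I₀).
L = 10·(0.9474 + 11) = 119.47 dB.

119.5 dB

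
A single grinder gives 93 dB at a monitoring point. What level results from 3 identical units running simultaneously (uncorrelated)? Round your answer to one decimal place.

L_total = L₁ + 10·log₁₀ N for N identical incoherent sources.
L_total = 93 + 10·log₁₀(3) = 93 + 4.771 = 97.77 dB.

97.8 dB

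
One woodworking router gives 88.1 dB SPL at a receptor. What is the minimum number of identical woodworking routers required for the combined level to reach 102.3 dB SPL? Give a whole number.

27

N identical sources give L₁ + 10·log₁₀ N, so require 10·log₁₀ N ≥ 102.3 − 88.1 = 14.2 dB.
N ≥ 10^(14.2/10) = 26.303, so N = 27.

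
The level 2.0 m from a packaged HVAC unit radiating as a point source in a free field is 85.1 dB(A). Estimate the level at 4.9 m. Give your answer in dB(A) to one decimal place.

77.3 dB(A)

Point-source attenuation: ΔL = 20·log₁₀(r₂/r₁) = 20·log₁₀(4.9/2.0) = 7.783 dB.
L₂ = 85.1 − 20·log₁₀(4.9/2.0) = 85.1 − 7.783 = 77.32 dB(A).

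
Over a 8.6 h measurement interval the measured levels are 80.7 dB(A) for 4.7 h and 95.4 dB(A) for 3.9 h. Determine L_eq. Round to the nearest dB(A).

92 dB(A)

Weight each interval's intensity by its duration and average over T = 8.6 h:
Σ tᵢ·10^(Lᵢ/10) = 4.7·10^(80.7/10) + 3.9·10^(95.4/10) = 1.407e+10.
L_eq = 10·log₁₀(1.407e+10/8.6) = 92.14 dB(A).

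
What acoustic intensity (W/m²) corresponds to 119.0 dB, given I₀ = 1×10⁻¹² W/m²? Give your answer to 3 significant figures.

L = 10·log₁₀(I/I₀) ⇒ I = I₀·10^(L/10) = 10⁻¹² × 10^11.90.

0.794 W/m²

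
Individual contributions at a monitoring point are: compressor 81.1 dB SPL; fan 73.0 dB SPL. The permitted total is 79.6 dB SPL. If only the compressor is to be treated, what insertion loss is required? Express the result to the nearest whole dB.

3 dB

The untreated sources together contribute 10^(73.0/10) = 1.995e+07, i.e. 73.00 dB SPL.
To meet 79.6 dB SPL overall, the treated compressor may contribute at most 10^(79.6/10) − 1.995e+07 = 7.125e+07, i.e. 78.53 dB SPL.
So the compressor must be reduced from 81.1 to 78.53 dB SPL: IL = 2.57 dB.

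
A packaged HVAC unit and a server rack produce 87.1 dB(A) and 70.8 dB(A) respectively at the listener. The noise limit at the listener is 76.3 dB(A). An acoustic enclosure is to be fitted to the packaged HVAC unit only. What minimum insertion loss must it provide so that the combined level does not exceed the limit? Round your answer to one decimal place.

12.2 dB

Fixed contribution from the other source: Σ 10^(L/10) = 10^(70.8/10) = 1.202e+07 (70.80 dB(A)).
The limit corresponds to 10^(76.3/10) = 4.266e+07; subtracting the fixed part leaves 3.064e+07 for the packaged HVAC unit, i.e. 74.86 dB(A).
So the packaged HVAC unit must be reduced from 87.1 to 74.86 dB(A): IL = 12.24 dB.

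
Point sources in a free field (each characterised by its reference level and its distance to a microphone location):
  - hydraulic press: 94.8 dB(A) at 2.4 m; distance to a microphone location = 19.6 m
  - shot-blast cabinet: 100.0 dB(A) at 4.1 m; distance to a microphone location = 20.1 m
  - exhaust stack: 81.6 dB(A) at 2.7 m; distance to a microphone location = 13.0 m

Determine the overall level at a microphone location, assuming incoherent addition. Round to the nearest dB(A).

87 dB(A)

Apply inverse-square spreading to bring every level to the receiver, then sum 10^(L/10).
hydraulic press: 94.8 − 20·log₁₀(19.6/2.4) = 94.8 − 18.24 = 76.56 dB(A).
shot-blast cabinet: 100.0 − 20·log₁₀(20.1/4.1) = 100.0 − 13.81 = 86.19 dB(A).
exhaust stack: 81.6 − 20·log₁₀(13.0/2.7) = 81.6 − 13.65 = 67.95 dB(A).
Σ 10^(L/10) = 4.676e+08 → L_total = 10·log₁₀(4.676e+08) = 86.70 dB(A).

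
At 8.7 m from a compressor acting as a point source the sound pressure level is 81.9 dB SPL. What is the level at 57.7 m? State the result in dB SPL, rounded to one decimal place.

Spherical spreading from a point source gives a 20·log₁₀(r₂/r₁) drop.
L₂ = 81.9 − 20·log₁₀(57.7/8.7) = 81.9 − 16.433 = 65.47 dB SPL.

65.5 dB SPL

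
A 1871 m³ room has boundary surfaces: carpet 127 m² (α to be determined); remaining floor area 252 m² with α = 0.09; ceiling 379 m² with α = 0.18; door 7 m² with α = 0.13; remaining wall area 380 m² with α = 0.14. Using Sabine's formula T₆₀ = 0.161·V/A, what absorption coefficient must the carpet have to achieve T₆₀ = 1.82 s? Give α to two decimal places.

From T₆₀ = 0.161·V/A, the target T₆₀ = 1.82 s needs A = 0.161·1871/1.82 = 165.51 m².
Absorption from the other surfaces = 252·0.09 + 379·0.18 + 7·0.13 + 380·0.14 = 145.01 m², so the carpet must supply 20.50 m² over 127 m².
α = 20.50/127 = 0.161.

0.16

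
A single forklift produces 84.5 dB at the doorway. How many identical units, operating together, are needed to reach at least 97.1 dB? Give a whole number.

N identical sources give L₁ + 10·log₁₀ N, so require 10·log₁₀ N ≥ 97.1 − 84.5 = 12.6 dB.
N ≥ 10^(12.6/10) = 18.197, so N = 19.

19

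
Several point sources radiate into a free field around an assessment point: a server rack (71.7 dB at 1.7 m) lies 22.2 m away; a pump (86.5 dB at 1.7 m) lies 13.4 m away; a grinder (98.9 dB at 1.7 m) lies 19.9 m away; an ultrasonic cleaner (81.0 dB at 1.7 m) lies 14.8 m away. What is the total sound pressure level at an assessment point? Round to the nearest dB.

Apply inverse-square spreading to bring every level to the receiver, then sum 10^(L/10).
server rack: 71.7 − 20·log₁₀(22.2/1.7) = 71.7 − 22.32 = 49.38 dB.
pump: 86.5 − 20·log₁₀(13.4/1.7) = 86.5 − 17.93 = 68.57 dB.
grinder: 98.9 − 20·log₁₀(19.9/1.7) = 98.9 − 21.37 = 77.53 dB.
ultrasonic cleaner: 81.0 − 20·log₁₀(14.8/1.7) = 81.0 − 18.80 = 62.20 dB.
Σ 10^(L/10) = 6.559e+07 → L_total = 10·log₁₀(6.559e+07) = 78.17 dB.

78 dB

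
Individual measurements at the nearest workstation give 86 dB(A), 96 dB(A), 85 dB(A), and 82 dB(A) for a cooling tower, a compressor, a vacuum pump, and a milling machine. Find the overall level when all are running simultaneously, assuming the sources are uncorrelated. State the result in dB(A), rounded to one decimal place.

For uncorrelated sources the intensities add, so convert each level to linear form, sum, and take 10·log₁₀ of the total.
Σ 10^(L/10) = 10^(86/10) + 10^(96/10) + 10^(85/10) + 10^(82/10) = 4.854e+09.
L_total = 10·log₁₀(4.854e+09) = 96.86 dB(A).

96.9 dB(A)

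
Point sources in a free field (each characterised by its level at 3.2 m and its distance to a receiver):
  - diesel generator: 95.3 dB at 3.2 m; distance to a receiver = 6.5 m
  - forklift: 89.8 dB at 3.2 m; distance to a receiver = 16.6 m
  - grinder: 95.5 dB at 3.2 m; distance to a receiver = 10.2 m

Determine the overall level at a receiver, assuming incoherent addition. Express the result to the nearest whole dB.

91 dB

First find each source's level at the receiver (point-source: −20·log₁₀(r/r_ref)), then combine on an intensity basis.
diesel generator: 95.3 − 20·log₁₀(6.5/3.2) = 95.3 − 6.16 = 89.14 dB.
forklift: 89.8 − 20·log₁₀(16.6/3.2) = 89.8 − 14.30 = 75.50 dB.
grinder: 95.5 − 20·log₁₀(10.2/3.2) = 95.5 − 10.07 = 85.43 dB.
Σ 10^(L/10) = 1.206e+09 → L_total = 10·log₁₀(1.206e+09) = 90.81 dB.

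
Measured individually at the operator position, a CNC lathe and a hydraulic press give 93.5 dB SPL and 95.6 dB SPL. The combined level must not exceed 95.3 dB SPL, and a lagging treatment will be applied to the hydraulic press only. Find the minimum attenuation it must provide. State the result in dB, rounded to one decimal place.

5.0 dB

Fixed contribution from the other source: Σ 10^(L/10) = 10^(93.5/10) = 2.239e+09 (93.50 dB SPL).
The limit corresponds to 10^(95.3/10) = 3.388e+09; subtracting the fixed part leaves 1.150e+09 for the hydraulic press, i.e. 90.61 dB SPL.
So the hydraulic press must be reduced from 95.6 to 90.61 dB SPL: IL = 4.99 dB.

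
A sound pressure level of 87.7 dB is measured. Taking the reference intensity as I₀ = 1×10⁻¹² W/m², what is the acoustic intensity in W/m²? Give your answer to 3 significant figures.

L = 10·log₁₀(I/I₀) ⇒ I = I₀·10^(L/10) = 10⁻¹² × 10^8.77.

0.000589 W/m²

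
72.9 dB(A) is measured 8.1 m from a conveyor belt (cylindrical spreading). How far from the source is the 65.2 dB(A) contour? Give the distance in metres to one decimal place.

47.7 m

Line-source spreading drops the level by 10·log₁₀(r₂/r₁); inverting, r₂/r₁ = 10^(ΔL/10).
r₂ = 8.1·10^((72.9−65.2)/10) = 8.1·10^(7.7/10) = 47.70 m.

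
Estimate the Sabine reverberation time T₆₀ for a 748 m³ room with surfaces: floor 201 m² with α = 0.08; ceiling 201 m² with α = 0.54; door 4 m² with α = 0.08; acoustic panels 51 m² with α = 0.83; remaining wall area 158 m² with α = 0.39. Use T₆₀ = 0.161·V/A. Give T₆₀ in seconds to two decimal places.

Summing Sᵢαᵢ: 201·0.08 + 201·0.54 + 4·0.08 + 51·0.83 + 158·0.39 = 228.89 m².
T₆₀ = 0.161 × 748 / 228.89 = 0.526 s.

0.53 s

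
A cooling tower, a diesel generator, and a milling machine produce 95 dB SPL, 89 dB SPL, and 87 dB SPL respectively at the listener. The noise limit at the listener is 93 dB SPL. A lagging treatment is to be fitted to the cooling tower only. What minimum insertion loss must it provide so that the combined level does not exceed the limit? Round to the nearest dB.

Everything except the cooling tower sums to 10^(89/10) + 10^(87/10) = 1.296e+09 in linear terms, 91.12 dB SPL.
The limit corresponds to 10^(93/10) = 1.995e+09; subtracting the fixed part leaves 6.997e+08 for the cooling tower, i.e. 88.45 dB SPL.
Required insertion loss = 95 − 88.45 = 6.55 dB.

7 dB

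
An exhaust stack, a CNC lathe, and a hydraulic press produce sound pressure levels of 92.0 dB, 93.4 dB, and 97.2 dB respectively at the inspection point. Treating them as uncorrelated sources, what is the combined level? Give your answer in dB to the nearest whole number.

100 dB

For uncorrelated sources the intensities add, so convert each level to linear form, sum, and take 10·log₁₀ of the total.
Σ 10^(L/10) = 10^(92.0/10) + 10^(93.4/10) + 10^(97.2/10) = 9.021e+09.
L_total = 10·log₁₀(9.021e+09) = 99.55 dB.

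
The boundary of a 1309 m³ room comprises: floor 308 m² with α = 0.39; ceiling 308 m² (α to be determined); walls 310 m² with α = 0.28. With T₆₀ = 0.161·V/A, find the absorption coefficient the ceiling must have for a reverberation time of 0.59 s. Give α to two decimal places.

Required total absorption A = 0.161·1309/0.59 = 357.20 m².
Absorption from the other surfaces = 308·0.39 + 310·0.28 = 206.92 m², so the ceiling must supply 150.28 m² over 308 m².
α = 150.28/308 = 0.488.

0.49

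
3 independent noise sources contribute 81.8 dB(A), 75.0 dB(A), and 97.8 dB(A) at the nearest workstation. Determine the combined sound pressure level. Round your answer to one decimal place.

97.9 dB(A)

Incoherent sources combine by intensity addition: L_total = 10·log₁₀(Σ 10^(L_i/10)).
Σ 10^(L/10) = 10^(81.8/10) + 10^(75.0/10) + 10^(97.8/10) = 6.209e+09.
L_total = 10·log₁₀(6.209e+09) = 97.93 dB(A).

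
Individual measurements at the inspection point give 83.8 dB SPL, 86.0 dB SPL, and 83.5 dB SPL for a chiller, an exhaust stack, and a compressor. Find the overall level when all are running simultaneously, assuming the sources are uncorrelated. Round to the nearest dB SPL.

89 dB SPL

Incoherent sources combine by intensity addition: L_total = 10·log₁₀(Σ 10^(L_i/10)).
Σ 10^(L/10) = 10^(83.8/10) + 10^(86.0/10) + 10^(83.5/10) = 8.619e+08.
L_total = 10·log₁₀(8.619e+08) = 89.35 dB SPL.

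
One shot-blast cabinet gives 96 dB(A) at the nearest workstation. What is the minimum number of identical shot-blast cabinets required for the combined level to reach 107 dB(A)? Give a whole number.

13

The shortfall is 107 − 96 = 11.0 dB, and N units add 10·log₁₀ N, so need 10·log₁₀ N ≥ 11.0.
N ≥ 10^(11.0/10) = 12.589, so N = 13.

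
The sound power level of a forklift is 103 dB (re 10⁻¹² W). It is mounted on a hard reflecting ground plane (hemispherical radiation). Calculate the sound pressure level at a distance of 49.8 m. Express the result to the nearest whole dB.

The power spreads over a hemisphere of area 2π·r², so L_p = L_w − 10·log₁₀(2π·r²).
2π·r² = 1.558e+04 m², 10·log₁₀ of that is 41.926 dB.
L_p = 103 − 41.926 = 61.07 dB.

61 dB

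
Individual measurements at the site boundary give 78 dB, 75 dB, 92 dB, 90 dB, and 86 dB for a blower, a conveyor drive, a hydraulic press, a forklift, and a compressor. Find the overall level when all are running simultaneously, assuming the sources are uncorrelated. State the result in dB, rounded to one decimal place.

For uncorrelated sources the intensities add, so convert each level to linear form, sum, and take 10·log₁₀ of the total.
Σ 10^(L/10) = 10^(78/10) + 10^(75/10) + 10^(92/10) + 10^(90/10) + 10^(86/10) = 3.078e+09.
L_total = 10·log₁₀(3.078e+09) = 94.88 dB.

94.9 dB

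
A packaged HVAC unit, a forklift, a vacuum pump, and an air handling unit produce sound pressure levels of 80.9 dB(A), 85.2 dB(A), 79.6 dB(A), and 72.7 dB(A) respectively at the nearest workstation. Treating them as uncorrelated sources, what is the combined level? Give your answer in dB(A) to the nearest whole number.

Incoherent sources combine by intensity addition: L_total = 10·log₁₀(Σ 10^(L_i/10)).
Σ 10^(L/10) = 10^(80.9/10) + 10^(85.2/10) + 10^(79.6/10) + 10^(72.7/10) = 5.640e+08.
L_total = 10·log₁₀(5.640e+08) = 87.51 dB(A).

88 dB(A)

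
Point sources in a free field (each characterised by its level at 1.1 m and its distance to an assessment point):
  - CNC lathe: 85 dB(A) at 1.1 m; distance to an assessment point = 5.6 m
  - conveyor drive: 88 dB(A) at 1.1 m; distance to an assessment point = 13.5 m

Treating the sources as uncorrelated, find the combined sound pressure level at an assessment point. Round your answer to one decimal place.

Apply inverse-square spreading to bring every level to the receiver, then sum 10^(L/10).
CNC lathe: 85 − 20·log₁₀(5.6/1.1) = 85 − 14.14 = 70.86 dB(A).
conveyor drive: 88 − 20·log₁₀(13.5/1.1) = 88 − 21.78 = 66.22 dB(A).
Σ 10^(L/10) = 1.639e+07 → L_total = 10·log₁₀(1.639e+07) = 72.15 dB(A).

72.1 dB(A)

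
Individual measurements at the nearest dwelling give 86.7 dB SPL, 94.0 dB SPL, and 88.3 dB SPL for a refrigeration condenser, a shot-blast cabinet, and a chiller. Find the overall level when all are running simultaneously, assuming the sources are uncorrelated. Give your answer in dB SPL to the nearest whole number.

Incoherent sources combine by intensity addition: L_total = 10·log₁₀(Σ 10^(L_i/10)).
Σ 10^(L/10) = 10^(86.7/10) + 10^(94.0/10) + 10^(88.3/10) = 3.656e+09.
L_total = 10·log₁₀(3.656e+09) = 95.63 dB SPL.

96 dB SPL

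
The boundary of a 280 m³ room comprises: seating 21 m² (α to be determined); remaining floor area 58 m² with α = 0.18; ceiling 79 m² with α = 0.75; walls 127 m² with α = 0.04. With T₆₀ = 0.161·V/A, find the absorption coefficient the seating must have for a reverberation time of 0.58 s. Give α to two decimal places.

0.14

From T₆₀ = 0.161·V/A, the target T₆₀ = 0.58 s needs A = 0.161·280/0.58 = 77.72 m².
Absorption from the other surfaces = 58·0.18 + 79·0.75 + 127·0.04 = 74.77 m², so the seating must supply 2.95 m² over 21 m².
α = 2.95/21 = 0.141.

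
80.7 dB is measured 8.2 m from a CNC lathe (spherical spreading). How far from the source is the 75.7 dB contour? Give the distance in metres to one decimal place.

14.6 m

Point-source spreading drops the level by 20·log₁₀(r₂/r₁); inverting, r₂/r₁ = 10^(ΔL/20).
r₂ = 8.2·10^((80.7−75.7)/20) = 8.2·10^(5.0/20) = 14.58 m.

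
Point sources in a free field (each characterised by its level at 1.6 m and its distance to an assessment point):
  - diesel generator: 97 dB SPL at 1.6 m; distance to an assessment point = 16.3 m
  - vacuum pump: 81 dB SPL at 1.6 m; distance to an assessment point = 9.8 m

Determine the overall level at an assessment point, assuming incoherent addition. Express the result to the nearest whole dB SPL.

77 dB SPL

Apply inverse-square spreading to bring every level to the receiver, then sum 10^(L/10).
diesel generator: 97 − 20·log₁₀(16.3/1.6) = 97 − 20.16 = 76.84 dB SPL.
vacuum pump: 81 − 20·log₁₀(9.8/1.6) = 81 − 15.74 = 65.26 dB SPL.
Σ 10^(L/10) = 5.165e+07 → L_total = 10·log₁₀(5.165e+07) = 77.13 dB SPL.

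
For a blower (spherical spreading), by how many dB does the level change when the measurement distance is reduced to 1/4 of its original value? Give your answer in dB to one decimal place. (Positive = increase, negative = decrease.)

+12.0 dB

With spherical spreading the level changes by −20·log₁₀(r₂/r₁).
ΔL = −20·log₁₀(0.25) = +12.04 dB.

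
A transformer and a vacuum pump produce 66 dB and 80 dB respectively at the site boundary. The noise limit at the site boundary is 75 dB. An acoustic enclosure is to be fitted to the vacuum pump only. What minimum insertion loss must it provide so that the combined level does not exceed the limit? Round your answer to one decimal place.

5.6 dB

Everything except the vacuum pump sums to 10^(66/10) = 3.981e+06 in linear terms, 66.00 dB.
To meet 75 dB overall, the treated vacuum pump may contribute at most 10^(75/10) − 3.981e+06 = 2.764e+07, i.e. 74.42 dB.
So the vacuum pump must be reduced from 80 to 74.42 dB: IL = 5.58 dB.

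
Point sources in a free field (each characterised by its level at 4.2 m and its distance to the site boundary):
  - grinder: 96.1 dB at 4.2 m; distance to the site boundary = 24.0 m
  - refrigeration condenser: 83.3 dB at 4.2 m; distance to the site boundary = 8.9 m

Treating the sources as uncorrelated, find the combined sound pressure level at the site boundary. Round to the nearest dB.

First find each source's level at the receiver (point-source: −20·log₁₀(r/r_ref)), then combine on an intensity basis.
grinder: 96.1 − 20·log₁₀(24.0/4.2) = 96.1 − 15.14 = 80.96 dB.
refrigeration condenser: 83.3 − 20·log₁₀(8.9/4.2) = 83.3 − 6.52 = 76.78 dB.
Σ 10^(L/10) = 1.724e+08 → L_total = 10·log₁₀(1.724e+08) = 82.36 dB.

82 dB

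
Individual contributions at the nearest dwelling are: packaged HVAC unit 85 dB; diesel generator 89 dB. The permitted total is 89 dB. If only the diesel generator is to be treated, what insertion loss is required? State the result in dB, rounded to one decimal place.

Fixed contribution from the other source: Σ 10^(L/10) = 10^(85/10) = 3.162e+08 (85.00 dB).
To meet 89 dB overall, the treated diesel generator may contribute at most 10^(89/10) − 3.162e+08 = 4.781e+08, i.e. 86.80 dB.
So the diesel generator must be reduced from 89 to 86.80 dB: IL = 2.20 dB.

2.2 dB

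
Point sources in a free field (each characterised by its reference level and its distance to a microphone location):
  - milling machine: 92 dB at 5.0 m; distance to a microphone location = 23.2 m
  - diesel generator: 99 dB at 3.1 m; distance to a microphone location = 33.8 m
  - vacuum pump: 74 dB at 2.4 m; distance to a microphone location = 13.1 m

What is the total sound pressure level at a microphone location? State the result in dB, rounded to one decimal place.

81.5 dB

First find each source's level at the receiver (point-source: −20·log₁₀(r/r_ref)), then combine on an intensity basis.
milling machine: 92 − 20·log₁₀(23.2/5.0) = 92 − 13.33 = 78.67 dB.
diesel generator: 99 − 20·log₁₀(33.8/3.1) = 99 − 20.75 = 78.25 dB.
vacuum pump: 74 − 20·log₁₀(13.1/2.4) = 74 − 14.74 = 59.26 dB.
Σ 10^(L/10) = 1.413e+08 → L_total = 10·log₁₀(1.413e+08) = 81.50 dB.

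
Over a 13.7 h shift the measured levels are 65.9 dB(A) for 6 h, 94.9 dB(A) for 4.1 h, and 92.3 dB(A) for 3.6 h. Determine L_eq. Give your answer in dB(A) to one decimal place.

L_eq = 10·log₁₀[(1/T)·Σ tᵢ·10^(Lᵢ/10)] with T = 13.7 h.
Σ tᵢ·10^(Lᵢ/10) = 6·10^(65.9/10) + 4.1·10^(94.9/10) + 3.6·10^(92.3/10) = 1.881e+10.
L_eq = 10·log₁₀(1.881e+10/13.7) = 91.38 dB(A).

91.4 dB(A)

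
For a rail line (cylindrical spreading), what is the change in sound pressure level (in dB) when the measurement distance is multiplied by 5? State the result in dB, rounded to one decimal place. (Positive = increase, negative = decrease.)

-7.0 dB

With cylindrical spreading the level changes by −10·log₁₀(r₂/r₁).
ΔL = −10·log₁₀(5) = -6.99 dB.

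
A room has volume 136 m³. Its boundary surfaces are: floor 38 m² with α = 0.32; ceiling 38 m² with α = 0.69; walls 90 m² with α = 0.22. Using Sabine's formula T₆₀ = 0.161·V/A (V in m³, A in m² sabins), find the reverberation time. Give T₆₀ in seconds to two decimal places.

0.38 s

Summing Sᵢαᵢ: 38·0.32 + 38·0.69 + 90·0.22 = 58.18 m².
T₆₀ = 0.161·V/A = 0.161·136/58.18 = 0.376 s.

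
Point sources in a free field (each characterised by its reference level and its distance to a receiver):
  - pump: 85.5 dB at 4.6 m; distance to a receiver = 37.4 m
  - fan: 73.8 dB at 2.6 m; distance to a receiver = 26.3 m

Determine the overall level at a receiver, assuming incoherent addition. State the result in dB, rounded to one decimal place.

67.5 dB

Apply inverse-square spreading to bring every level to the receiver, then sum 10^(L/10).
pump: 85.5 − 20·log₁₀(37.4/4.6) = 85.5 − 18.20 = 67.30 dB.
fan: 73.8 − 20·log₁₀(26.3/2.6) = 73.8 − 20.10 = 53.70 dB.
Σ 10^(L/10) = 5.602e+06 → L_total = 10·log₁₀(5.602e+06) = 67.48 dB.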